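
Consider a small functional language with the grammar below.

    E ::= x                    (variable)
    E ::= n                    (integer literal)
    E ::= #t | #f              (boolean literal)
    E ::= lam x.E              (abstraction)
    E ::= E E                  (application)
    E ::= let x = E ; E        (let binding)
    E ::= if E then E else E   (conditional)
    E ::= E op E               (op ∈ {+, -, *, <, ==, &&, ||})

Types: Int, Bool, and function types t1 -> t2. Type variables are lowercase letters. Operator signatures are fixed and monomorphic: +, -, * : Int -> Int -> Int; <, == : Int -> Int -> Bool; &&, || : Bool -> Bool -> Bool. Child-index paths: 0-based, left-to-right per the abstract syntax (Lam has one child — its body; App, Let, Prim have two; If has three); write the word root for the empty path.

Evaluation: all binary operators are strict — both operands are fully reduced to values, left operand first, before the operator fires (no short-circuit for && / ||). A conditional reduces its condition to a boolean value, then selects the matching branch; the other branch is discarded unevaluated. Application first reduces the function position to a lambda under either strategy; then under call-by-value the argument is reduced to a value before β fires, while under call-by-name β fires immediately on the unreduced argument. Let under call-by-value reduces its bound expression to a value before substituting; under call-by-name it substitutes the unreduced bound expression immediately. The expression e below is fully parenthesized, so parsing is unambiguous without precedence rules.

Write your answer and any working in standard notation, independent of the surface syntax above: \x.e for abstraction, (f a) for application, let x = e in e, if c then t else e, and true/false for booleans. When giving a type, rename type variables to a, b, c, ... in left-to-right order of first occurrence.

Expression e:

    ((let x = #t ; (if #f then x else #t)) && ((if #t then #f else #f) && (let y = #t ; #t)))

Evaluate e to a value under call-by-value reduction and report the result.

Derivation:
step 0: ((let x = true in (if false then x else true)) && ((if true then false else false) && (let y = true in true)))
step 1: [let@0] ((if false then true else true) && ((if true then false else false) && (let y = true in true)))
step 2: [if@0] (true && ((if true then false else false) && (let y = true in true)))
step 3: [if@1.0] (true && (false && (let y = true in true)))
step 4: [let@1.1] (true && (false && true))
step 5: [delta@1] (true && false)
step 6: [delta@root] false

Answer: false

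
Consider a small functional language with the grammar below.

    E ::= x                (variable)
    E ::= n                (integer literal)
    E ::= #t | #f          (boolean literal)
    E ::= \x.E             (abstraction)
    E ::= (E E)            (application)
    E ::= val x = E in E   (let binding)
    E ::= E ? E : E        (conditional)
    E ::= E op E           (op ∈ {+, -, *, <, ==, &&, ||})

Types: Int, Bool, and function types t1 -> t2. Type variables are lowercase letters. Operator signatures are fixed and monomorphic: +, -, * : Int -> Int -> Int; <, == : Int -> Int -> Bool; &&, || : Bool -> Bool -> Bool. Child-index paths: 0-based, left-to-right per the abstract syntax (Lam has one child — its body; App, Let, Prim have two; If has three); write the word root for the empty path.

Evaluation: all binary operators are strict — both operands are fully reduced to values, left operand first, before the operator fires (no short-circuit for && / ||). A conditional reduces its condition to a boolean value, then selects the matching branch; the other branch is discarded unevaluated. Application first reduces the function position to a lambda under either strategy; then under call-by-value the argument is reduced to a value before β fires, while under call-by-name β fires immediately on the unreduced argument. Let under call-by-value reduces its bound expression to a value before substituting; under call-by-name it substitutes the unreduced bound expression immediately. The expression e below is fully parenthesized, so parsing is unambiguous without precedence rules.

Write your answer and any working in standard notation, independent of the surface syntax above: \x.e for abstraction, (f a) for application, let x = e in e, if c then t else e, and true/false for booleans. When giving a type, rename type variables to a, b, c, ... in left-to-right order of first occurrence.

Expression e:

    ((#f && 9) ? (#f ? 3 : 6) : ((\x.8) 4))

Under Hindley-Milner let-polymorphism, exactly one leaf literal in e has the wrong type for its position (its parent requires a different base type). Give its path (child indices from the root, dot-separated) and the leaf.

Working:
  unify Bool ~ Bool
  unify Int ~ Bool
  FAIL: mismatch Int ~ Bool

Answer: 0.1 : 9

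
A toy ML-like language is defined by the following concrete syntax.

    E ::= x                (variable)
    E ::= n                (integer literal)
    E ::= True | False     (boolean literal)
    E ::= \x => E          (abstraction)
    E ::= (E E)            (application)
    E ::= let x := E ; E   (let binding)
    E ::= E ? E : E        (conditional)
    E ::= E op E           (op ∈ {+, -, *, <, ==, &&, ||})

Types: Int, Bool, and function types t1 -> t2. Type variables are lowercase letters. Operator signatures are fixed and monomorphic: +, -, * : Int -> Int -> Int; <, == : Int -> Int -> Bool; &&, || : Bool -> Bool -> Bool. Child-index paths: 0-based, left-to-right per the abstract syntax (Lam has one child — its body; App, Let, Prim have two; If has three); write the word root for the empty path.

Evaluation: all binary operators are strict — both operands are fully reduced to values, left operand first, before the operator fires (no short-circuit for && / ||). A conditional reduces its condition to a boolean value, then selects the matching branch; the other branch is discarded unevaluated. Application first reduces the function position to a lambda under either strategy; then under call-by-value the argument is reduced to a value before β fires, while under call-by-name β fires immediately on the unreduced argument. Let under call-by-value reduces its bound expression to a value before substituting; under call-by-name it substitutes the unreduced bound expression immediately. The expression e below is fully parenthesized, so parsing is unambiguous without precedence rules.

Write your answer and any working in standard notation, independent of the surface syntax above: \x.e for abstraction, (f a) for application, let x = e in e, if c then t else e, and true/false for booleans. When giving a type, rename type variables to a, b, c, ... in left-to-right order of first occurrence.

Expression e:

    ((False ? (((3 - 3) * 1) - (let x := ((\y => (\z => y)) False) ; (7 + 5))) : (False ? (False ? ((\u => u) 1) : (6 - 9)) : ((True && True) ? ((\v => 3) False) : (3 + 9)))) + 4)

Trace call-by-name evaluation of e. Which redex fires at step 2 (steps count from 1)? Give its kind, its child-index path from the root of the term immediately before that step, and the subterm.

Derivation:
step 0: ((if false then (((3 - 3) * 1) - (let x = ((\y.(\z.y)) false) in (7 + 5))) else (if false then (if false then ((\u.u) 1) else (6 - 9)) else (if (true && true) then ((\v.3) false) else (3 + 9)))) + 4)
step 1: [if@0] ((if false then (if false then ((\u.u) 1) else (6 - 9)) else (if (true && true) then ((\v.3) false) else (3 + 9))) + 4)
step 2: [if@0] ((if (true && true) then ((\v.3) false) else (3 + 9)) + 4)

Answer: if at 0 : (if false then (if false then ((\u.u) 1) else (6 - 9)) else (if (true && true) then ((\v.3) false) else (3 + 9)))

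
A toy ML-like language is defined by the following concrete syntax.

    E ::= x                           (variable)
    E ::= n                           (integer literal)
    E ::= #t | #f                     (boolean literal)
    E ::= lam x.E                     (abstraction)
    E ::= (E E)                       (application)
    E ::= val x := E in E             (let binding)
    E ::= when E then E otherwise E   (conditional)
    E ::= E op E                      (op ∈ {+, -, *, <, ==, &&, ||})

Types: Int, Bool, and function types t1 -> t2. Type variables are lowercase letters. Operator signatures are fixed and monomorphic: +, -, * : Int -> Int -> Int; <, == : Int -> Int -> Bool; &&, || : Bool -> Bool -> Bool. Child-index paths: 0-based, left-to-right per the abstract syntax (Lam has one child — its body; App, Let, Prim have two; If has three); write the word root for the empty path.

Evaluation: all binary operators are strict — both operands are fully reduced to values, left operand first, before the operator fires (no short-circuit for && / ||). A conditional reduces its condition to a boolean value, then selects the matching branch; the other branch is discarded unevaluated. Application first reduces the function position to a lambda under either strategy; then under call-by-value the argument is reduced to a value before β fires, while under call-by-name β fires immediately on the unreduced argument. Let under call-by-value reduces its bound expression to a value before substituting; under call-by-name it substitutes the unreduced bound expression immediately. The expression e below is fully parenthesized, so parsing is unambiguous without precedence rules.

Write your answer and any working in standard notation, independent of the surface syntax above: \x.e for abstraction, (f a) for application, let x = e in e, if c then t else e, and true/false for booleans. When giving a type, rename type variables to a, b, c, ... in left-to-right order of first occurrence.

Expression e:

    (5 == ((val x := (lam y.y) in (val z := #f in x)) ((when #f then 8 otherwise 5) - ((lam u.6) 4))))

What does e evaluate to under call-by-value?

Derivation:
step 0: (5 == ((let x = (\y.y) in (let z = false in x)) ((if false then 8 else 5) - ((\u.6) 4))))
step 1: [let@1.0] (5 == ((let z = false in (\y.y)) ((if false then 8 else 5) - ((\u.6) 4))))
step 2: [let@1.0] (5 == ((\y.y) ((if false then 8 else 5) - ((\u.6) 4))))
step 3: [if@1.1.0] (5 == ((\y.y) (5 - ((\u.6) 4))))
step 4: [beta@1.1.1] (5 == ((\y.y) (5 - 6)))
step 5: [delta@1.1] (5 == ((\y.y) -1))
step 6: [beta@1] (5 == -1)
step 7: [delta@root] false

Answer: false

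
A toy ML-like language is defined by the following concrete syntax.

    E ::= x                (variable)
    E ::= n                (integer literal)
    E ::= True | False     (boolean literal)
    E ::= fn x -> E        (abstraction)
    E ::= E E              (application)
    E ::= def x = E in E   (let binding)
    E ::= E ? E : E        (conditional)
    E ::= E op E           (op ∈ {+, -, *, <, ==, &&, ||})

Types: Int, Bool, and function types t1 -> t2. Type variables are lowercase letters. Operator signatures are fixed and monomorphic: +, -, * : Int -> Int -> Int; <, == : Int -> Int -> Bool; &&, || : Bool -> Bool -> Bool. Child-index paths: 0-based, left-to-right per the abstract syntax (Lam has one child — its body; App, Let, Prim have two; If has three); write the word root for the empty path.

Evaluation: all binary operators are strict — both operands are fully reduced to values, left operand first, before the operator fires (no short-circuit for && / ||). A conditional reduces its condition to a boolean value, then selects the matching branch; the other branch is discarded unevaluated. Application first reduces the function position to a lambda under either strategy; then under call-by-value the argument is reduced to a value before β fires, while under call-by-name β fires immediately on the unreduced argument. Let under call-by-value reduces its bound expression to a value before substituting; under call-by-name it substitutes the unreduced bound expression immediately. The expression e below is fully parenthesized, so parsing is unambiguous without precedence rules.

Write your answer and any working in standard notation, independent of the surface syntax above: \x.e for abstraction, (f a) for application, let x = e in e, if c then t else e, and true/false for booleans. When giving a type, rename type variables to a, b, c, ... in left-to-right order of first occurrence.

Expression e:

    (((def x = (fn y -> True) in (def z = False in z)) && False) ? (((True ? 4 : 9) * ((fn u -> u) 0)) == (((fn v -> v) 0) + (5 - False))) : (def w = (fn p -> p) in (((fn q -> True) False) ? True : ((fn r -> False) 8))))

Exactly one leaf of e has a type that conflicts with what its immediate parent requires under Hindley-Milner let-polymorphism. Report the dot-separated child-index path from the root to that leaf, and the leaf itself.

Trace:
\y._ : a -> Bool
let x : forall. a -> Bool
let z : Bool
z : Bool
  unify Bool ~ Bool
  unify Bool ~ Bool
  unify Bool ~ Bool
  unify Bool ~ Bool
  unify Int ~ Int
  unify Int ~ Int
u : b
\u._ : b -> b
  unify b -> b ~ Int -> c
  unify b ~ Int
  unify Int ~ c
_ _ : Int
  unify Int ~ Int
  unify Int ~ Int
v : d
\v._ : d -> d
  unify d -> d ~ Int -> e
  unify d ~ Int
  unify Int ~ e
_ _ : Int
  unify Int ~ Int
  unify Int ~ Int
  unify Bool ~ Int
  FAIL: mismatch Bool ~ Int

Answer: 1.1.1.1 : false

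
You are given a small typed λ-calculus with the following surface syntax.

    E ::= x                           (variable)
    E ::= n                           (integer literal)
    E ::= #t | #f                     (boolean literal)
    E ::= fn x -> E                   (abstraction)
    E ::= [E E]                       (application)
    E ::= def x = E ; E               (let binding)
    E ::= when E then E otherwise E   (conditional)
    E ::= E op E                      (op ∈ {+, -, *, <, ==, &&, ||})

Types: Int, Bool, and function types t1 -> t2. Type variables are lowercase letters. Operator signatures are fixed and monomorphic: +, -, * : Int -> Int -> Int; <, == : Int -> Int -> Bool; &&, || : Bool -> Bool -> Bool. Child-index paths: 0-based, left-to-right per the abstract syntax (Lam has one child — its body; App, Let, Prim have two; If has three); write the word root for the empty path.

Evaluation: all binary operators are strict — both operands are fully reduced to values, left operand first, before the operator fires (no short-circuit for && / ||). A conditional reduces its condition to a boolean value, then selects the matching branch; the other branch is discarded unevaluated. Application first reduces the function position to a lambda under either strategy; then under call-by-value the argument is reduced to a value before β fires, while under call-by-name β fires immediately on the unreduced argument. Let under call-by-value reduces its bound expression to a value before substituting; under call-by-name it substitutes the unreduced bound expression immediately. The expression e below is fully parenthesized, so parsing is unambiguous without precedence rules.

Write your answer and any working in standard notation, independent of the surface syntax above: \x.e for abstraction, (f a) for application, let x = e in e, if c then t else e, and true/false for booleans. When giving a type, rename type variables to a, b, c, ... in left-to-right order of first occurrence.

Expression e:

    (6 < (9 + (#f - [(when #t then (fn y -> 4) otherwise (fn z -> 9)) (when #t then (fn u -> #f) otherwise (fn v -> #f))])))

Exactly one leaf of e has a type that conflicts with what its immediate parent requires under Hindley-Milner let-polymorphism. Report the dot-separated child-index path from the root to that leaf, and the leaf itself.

Answer: 1.1.0 : false

Trace:
  unify Int ~ Int
  unify Int ~ Int
  unify Bool ~ Int
  FAIL: mismatch Bool ~ Int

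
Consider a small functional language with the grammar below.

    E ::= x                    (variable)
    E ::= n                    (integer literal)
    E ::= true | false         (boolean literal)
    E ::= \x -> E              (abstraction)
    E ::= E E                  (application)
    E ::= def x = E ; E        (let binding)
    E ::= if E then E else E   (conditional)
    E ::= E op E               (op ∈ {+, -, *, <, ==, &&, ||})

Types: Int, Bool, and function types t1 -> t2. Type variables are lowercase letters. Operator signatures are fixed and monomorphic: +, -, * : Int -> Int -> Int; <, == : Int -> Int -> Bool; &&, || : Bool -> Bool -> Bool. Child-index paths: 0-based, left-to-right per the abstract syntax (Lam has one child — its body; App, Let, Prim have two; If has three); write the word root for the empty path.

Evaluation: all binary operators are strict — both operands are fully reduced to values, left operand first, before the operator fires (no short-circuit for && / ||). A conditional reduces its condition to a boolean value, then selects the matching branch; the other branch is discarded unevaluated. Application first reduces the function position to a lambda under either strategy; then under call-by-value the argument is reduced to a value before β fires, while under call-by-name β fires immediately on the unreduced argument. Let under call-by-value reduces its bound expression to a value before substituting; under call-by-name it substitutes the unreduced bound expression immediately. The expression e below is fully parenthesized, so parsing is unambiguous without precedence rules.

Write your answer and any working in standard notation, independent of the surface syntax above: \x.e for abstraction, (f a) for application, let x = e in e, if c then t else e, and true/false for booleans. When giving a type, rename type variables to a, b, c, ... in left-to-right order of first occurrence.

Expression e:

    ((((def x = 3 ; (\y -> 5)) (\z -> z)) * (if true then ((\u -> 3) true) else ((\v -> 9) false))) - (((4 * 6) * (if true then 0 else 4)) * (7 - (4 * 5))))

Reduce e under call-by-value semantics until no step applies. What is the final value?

Working:
step 0: ((((let x = 3 in (\y.5)) (\z.z)) * (if true then ((\u.3) true) else ((\v.9) false))) - (((4 * 6) * (if true then 0 else 4)) * (7 - (4 * 5))))
step 1: [let@0.0.0] ((((\y.5) (\z.z)) * (if true then ((\u.3) true) else ((\v.9) false))) - (((4 * 6) * (if true then 0 else 4)) * (7 - (4 * 5))))
step 2: [beta@0.0] ((5 * (if true then ((\u.3) true) else ((\v.9) false))) - (((4 * 6) * (if true then 0 else 4)) * (7 - (4 * 5))))
step 3: [if@0.1] ((5 * ((\u.3) true)) - (((4 * 6) * (if true then 0 else 4)) * (7 - (4 * 5))))
step 4: [beta@0.1] ((5 * 3) - (((4 * 6) * (if true then 0 else 4)) * (7 - (4 * 5))))
step 5: [delta@0] (15 - (((4 * 6) * (if true then 0 else 4)) * (7 - (4 * 5))))
step 6: [delta@1.0.0] (15 - ((24 * (if true then 0 else 4)) * (7 - (4 * 5))))
step 7: [if@1.0.1] (15 - ((24 * 0) * (7 - (4 * 5))))
step 8: [delta@1.0] (15 - (0 * (7 - (4 * 5))))
step 9: [delta@1.1.1] (15 - (0 * (7 - 20)))
step 10: [delta@1.1] (15 - (0 * -13))
step 11: [delta@1] (15 - 0)
step 12: [delta@root] 15

Answer: 15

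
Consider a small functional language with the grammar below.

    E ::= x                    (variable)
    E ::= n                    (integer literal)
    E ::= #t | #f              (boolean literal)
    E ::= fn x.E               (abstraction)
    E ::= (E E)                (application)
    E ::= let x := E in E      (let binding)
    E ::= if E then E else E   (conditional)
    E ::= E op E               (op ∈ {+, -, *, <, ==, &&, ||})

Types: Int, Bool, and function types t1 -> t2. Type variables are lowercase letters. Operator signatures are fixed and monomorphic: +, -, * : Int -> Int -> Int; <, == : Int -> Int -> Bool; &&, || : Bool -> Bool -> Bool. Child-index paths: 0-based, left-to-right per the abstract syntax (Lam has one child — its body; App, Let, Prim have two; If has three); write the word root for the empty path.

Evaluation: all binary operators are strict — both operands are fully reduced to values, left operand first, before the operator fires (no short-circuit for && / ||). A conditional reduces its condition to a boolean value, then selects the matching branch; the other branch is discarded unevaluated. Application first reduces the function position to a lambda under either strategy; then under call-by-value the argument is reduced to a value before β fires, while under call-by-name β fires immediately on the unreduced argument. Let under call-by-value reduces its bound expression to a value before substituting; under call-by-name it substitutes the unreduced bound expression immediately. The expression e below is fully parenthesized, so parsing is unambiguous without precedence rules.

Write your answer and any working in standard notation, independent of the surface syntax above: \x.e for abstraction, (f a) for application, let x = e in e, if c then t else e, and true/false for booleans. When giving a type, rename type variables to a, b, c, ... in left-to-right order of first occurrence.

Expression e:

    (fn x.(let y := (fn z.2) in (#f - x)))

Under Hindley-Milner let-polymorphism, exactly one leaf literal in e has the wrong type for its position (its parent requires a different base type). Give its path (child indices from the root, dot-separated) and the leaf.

Answer: 0.1.0 : false

Working:
\z._ : b -> Int
let y : forall. b -> Int
  unify Bool ~ Int
  FAIL: mismatch Bool ~ Int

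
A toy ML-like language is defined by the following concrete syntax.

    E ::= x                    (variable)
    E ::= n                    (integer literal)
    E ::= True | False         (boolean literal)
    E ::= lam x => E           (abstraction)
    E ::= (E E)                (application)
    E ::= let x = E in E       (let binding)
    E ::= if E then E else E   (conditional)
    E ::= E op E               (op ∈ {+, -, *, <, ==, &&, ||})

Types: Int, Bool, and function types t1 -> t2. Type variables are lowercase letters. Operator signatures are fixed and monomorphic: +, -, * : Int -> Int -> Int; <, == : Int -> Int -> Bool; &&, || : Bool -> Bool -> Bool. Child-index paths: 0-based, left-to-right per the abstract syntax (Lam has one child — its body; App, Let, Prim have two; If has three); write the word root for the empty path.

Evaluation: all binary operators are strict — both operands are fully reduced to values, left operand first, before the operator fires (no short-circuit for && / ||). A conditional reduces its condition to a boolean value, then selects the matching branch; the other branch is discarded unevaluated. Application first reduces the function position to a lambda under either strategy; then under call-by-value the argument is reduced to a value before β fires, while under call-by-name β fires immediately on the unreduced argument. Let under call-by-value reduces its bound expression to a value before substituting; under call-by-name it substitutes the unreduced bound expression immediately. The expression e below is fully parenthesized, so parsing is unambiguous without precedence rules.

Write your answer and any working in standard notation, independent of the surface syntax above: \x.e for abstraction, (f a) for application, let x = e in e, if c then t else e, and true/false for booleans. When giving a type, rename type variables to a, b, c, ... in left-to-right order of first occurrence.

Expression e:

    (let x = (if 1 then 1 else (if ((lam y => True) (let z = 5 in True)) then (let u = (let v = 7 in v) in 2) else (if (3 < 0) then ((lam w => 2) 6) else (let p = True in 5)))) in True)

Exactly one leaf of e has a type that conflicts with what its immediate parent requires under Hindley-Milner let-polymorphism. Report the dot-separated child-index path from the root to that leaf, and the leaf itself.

Working:
  unify Int ~ Bool
  FAIL: mismatch Int ~ Bool

Answer: 0.0 : 1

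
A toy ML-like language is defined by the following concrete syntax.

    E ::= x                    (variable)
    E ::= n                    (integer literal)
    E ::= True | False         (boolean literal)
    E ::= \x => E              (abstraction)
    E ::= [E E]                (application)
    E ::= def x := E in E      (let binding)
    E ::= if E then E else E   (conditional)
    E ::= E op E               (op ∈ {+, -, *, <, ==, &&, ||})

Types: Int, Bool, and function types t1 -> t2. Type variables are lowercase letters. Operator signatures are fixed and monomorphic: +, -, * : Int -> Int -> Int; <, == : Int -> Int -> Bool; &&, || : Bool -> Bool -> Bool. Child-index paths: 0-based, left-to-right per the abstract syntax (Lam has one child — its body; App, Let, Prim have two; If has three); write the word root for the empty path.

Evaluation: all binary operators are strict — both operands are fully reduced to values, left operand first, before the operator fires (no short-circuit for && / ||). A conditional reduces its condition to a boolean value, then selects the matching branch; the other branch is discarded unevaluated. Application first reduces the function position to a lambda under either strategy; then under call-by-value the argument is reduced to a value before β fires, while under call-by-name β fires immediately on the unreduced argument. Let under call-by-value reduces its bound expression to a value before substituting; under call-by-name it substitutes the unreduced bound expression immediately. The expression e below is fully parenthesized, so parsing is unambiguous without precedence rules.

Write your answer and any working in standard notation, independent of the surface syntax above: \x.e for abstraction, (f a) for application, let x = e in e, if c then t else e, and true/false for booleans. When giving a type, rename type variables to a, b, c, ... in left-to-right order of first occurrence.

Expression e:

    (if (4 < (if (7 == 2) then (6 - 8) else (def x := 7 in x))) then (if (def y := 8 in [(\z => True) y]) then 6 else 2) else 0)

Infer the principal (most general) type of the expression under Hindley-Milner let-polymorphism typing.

Answer: Int

Working:
  unify Int ~ Int
  unify Int ~ Int
  unify Int ~ Int
  unify Bool ~ Bool
  unify Int ~ Int
  unify Int ~ Int
let x : Int
x : Int
  unify Int ~ Int
  unify Int ~ Int
  unify Bool ~ Bool
let y : Int
\z._ : a -> Bool
y : Int
  unify a -> Bool ~ Int -> b
  unify a ~ Int
  unify Bool ~ b
_ _ : Bool
  unify Bool ~ Bool
  unify Int ~ Int
  unify Int ~ Int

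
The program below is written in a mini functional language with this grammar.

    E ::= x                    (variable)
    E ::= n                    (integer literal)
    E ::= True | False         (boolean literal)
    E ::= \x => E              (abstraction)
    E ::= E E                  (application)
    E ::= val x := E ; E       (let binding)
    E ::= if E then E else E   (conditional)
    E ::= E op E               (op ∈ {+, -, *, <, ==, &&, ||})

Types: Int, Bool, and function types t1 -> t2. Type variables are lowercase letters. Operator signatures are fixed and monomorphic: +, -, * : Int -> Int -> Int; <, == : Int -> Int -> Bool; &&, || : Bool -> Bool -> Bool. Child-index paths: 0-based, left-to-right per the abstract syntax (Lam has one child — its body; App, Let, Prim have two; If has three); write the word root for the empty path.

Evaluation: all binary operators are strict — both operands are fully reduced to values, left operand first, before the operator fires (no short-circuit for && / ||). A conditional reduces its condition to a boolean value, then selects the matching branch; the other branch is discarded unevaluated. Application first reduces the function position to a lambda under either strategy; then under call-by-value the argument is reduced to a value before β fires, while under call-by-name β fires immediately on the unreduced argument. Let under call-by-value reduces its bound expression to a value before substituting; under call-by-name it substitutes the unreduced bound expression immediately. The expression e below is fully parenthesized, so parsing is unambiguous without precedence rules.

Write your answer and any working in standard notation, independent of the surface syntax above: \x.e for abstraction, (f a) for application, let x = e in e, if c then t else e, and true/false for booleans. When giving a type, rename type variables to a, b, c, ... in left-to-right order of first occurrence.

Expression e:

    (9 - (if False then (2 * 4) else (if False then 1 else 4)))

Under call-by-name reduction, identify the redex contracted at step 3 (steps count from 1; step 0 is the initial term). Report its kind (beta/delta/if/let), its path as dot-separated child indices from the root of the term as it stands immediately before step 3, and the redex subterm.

Answer: delta at root : (9 - 4)

Working:
step 0: (9 - (if false then (2 * 4) else (if false then 1 else 4)))
step 1: [if@1] (9 - (if false then 1 else 4))
step 2: [if@1] (9 - 4)
step 3: [delta@root] 5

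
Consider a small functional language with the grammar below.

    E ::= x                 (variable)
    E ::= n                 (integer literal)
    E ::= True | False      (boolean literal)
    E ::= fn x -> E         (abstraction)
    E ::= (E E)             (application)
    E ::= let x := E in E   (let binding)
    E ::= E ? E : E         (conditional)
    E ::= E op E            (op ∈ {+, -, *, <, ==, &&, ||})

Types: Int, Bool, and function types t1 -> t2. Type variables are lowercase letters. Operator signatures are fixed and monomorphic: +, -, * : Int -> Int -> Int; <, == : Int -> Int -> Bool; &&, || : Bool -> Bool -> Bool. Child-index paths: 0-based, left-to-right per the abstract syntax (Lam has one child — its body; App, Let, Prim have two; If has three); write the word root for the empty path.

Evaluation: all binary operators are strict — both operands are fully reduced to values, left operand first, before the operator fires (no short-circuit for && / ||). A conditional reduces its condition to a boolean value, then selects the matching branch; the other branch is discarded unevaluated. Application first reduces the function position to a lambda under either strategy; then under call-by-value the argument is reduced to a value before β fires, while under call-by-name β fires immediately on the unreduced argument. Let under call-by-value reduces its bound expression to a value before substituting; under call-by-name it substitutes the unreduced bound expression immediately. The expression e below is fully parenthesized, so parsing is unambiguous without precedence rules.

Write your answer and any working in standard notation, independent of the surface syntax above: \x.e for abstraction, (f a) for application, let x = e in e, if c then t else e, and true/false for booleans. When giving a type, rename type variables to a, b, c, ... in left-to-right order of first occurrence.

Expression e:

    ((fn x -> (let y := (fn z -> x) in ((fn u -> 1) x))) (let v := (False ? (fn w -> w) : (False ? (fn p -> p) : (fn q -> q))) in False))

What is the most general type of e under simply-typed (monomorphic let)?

Derivation:
x : a
\z._ : b -> a
let y : b -> a
\u._ : c -> Int
x : a
  unify c -> Int ~ a -> d
  unify c ~ a
  unify Int ~ d
_ _ : Int
\x._ : a -> Int
  unify Bool ~ Bool
w : e
\w._ : e -> e
  unify Bool ~ Bool
p : f
\p._ : f -> f
q : g
\q._ : g -> g
  unify f -> f ~ g -> g
  unify f ~ g
  unify g ~ g
  unify e -> e ~ g -> g
  unify e ~ g
  unify g ~ g
let v : g -> g
  unify a -> Int ~ Bool -> h
  unify a ~ Bool
  unify Int ~ h
_ _ : Int

Answer: Int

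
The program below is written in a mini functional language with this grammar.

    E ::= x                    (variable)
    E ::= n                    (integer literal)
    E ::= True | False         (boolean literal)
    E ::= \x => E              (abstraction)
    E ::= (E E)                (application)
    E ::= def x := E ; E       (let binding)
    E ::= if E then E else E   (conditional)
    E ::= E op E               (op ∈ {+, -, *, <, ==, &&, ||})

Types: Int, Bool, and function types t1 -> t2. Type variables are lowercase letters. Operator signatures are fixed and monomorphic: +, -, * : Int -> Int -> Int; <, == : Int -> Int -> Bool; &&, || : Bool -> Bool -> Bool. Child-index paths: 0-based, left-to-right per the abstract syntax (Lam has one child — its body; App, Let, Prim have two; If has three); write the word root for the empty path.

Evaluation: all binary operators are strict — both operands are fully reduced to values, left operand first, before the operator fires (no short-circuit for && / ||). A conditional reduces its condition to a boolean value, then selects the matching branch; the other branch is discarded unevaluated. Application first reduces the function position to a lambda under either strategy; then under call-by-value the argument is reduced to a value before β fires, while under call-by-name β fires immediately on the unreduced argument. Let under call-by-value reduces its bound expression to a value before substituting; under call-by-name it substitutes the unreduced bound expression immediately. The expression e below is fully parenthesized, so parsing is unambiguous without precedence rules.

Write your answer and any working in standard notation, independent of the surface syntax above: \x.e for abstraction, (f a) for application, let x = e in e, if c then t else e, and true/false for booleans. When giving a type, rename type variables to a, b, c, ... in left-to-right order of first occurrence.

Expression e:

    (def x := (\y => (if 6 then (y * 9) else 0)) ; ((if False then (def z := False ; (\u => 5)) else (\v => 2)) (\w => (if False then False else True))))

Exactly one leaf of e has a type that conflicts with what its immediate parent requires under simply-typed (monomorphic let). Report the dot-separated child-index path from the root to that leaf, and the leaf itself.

Trace:
  unify Int ~ Bool
  FAIL: mismatch Int ~ Bool

Answer: 0.0.0 : 6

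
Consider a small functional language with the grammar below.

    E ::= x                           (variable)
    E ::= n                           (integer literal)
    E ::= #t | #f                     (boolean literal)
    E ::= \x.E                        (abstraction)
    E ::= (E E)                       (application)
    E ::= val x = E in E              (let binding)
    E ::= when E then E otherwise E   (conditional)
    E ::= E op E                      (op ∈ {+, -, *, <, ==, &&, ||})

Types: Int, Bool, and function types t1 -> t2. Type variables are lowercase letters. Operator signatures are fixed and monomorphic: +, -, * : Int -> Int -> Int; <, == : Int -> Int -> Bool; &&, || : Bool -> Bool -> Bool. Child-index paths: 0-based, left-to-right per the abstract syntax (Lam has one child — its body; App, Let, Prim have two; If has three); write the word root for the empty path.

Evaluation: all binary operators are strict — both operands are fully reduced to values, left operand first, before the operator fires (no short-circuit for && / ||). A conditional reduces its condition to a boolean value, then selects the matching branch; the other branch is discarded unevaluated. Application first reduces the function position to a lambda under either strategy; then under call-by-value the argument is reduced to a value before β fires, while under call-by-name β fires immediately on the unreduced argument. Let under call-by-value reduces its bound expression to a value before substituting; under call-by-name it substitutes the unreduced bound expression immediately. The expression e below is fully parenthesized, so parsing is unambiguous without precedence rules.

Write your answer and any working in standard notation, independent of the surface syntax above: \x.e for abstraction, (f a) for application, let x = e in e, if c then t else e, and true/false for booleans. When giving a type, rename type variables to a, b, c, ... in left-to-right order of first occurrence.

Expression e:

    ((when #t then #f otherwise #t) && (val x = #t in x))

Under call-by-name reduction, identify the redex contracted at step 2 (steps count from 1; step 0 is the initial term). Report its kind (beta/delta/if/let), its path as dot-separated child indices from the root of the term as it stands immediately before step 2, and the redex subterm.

Answer: let at 1 : (let x = true in x)

Trace:
step 0: ((if true then false else true) && (let x = true in x))
step 1: [if@0] (false && (let x = true in x))
step 2: [let@1] (false && true)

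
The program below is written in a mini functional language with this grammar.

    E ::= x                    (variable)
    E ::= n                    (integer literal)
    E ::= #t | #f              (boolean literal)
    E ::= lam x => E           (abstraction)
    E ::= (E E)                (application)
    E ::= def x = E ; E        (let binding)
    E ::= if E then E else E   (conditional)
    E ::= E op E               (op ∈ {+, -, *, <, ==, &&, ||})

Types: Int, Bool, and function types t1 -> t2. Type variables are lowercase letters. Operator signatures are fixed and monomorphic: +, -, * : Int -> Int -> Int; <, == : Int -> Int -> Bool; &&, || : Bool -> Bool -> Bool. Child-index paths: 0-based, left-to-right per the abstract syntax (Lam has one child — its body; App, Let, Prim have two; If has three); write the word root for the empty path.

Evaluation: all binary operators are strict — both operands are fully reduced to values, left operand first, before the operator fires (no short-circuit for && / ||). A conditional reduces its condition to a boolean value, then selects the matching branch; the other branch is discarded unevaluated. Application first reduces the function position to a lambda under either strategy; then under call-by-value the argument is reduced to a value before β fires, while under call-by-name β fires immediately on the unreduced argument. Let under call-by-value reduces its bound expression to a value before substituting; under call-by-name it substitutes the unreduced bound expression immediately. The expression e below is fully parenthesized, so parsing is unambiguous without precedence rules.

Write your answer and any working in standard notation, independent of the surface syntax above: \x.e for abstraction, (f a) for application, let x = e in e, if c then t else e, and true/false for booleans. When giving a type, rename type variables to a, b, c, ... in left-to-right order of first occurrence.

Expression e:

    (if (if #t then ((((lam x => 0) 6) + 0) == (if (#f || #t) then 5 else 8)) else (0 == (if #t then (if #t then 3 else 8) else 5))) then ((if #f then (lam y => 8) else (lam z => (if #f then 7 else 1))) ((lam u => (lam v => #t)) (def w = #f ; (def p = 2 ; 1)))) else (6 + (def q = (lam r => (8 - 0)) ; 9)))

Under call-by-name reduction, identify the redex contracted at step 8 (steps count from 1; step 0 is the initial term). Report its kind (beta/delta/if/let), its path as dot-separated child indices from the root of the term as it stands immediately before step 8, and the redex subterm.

Working:
step 0: (if (if true then ((((\x.0) 6) + 0) == (if (false || true) then 5 else 8)) else (0 == (if true then (if true then 3 else 8) else 5))) then ((if false then (\y.8) else (\z.(if false then 7 else 1))) ((\u.(\v.true)) (let w = false in (let p = 2 in 1)))) else (6 + (let q = (\r.(8 - 0)) in 9)))
step 1: [if@0] (if ((((\x.0) 6) + 0) == (if (false || true) then 5 else 8)) then ((if false then (\y.8) else (\z.(if false then 7 else 1))) ((\u.(\v.true)) (let w = false in (let p = 2 in 1)))) else (6 + (let q = (\r.(8 - 0)) in 9)))
step 2: [beta@0.0.0] (if ((0 + 0) == (if (false || true) then 5 else 8)) then ((if false then (\y.8) else (\z.(if false then 7 else 1))) ((\u.(\v.true)) (let w = false in (let p = 2 in 1)))) else (6 + (let q = (\r.(8 - 0)) in 9)))
step 3: [delta@0.0] (if (0 == (if (false || true) then 5 else 8)) then ((if false then (\y.8) else (\z.(if false then 7 else 1))) ((\u.(\v.true)) (let w = false in (let p = 2 in 1)))) else (6 + (let q = (\r.(8 - 0)) in 9)))
step 4: [delta@0.1.0] (if (0 == (if true then 5 else 8)) then ((if false then (\y.8) else (\z.(if false then 7 else 1))) ((\u.(\v.true)) (let w = false in (let p = 2 in 1)))) else (6 + (let q = (\r.(8 - 0)) in 9)))
step 5: [if@0.1] (if (0 == 5) then ((if false then (\y.8) else (\z.(if false then 7 else 1))) ((\u.(\v.true)) (let w = false in (let p = 2 in 1)))) else (6 + (let q = (\r.(8 - 0)) in 9)))
step 6: [delta@0] (if false then ((if false then (\y.8) else (\z.(if false then 7 else 1))) ((\u.(\v.true)) (let w = false in (let p = 2 in 1)))) else (6 + (let q = (\r.(8 - 0)) in 9)))
step 7: [if@root] (6 + (let q = (\r.(8 - 0)) in 9))
step 8: [let@1] (6 + 9)

Answer: let at 1 : (let q = (\r.(8 - 0)) in 9)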